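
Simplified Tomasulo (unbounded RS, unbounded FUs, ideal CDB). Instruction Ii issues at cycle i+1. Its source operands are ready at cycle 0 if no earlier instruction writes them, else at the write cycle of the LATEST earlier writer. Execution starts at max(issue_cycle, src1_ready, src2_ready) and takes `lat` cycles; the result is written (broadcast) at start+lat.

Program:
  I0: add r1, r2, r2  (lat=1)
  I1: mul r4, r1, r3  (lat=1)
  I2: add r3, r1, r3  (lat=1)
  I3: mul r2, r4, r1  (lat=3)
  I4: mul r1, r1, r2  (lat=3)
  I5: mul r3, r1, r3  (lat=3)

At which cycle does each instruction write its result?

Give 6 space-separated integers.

Answer: 2 3 4 7 10 13

Derivation:
I0 add r1: issue@1 deps=(None,None) exec_start@1 write@2
I1 mul r4: issue@2 deps=(0,None) exec_start@2 write@3
I2 add r3: issue@3 deps=(0,None) exec_start@3 write@4
I3 mul r2: issue@4 deps=(1,0) exec_start@4 write@7
I4 mul r1: issue@5 deps=(0,3) exec_start@7 write@10
I5 mul r3: issue@6 deps=(4,2) exec_start@10 write@13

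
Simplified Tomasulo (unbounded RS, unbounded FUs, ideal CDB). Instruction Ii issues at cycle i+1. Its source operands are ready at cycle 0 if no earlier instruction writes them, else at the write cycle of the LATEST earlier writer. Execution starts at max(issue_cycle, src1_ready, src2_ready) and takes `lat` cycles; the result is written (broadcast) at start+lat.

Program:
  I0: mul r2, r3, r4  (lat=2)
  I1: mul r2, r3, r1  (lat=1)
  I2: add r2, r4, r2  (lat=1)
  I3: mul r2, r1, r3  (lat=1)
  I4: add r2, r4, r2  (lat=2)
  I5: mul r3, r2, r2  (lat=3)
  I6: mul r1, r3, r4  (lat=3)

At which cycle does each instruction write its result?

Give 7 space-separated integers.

Answer: 3 3 4 5 7 10 13

Derivation:
I0 mul r2: issue@1 deps=(None,None) exec_start@1 write@3
I1 mul r2: issue@2 deps=(None,None) exec_start@2 write@3
I2 add r2: issue@3 deps=(None,1) exec_start@3 write@4
I3 mul r2: issue@4 deps=(None,None) exec_start@4 write@5
I4 add r2: issue@5 deps=(None,3) exec_start@5 write@7
I5 mul r3: issue@6 deps=(4,4) exec_start@7 write@10
I6 mul r1: issue@7 deps=(5,None) exec_start@10 write@13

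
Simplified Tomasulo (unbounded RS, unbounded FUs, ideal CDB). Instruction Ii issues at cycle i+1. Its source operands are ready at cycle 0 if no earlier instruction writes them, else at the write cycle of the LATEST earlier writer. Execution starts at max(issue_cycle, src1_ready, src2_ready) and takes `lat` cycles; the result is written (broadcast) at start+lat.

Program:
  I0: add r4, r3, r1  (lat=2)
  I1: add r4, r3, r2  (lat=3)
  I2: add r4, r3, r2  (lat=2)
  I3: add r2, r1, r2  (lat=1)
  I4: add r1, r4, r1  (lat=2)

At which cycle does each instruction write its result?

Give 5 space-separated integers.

Answer: 3 5 5 5 7

Derivation:
I0 add r4: issue@1 deps=(None,None) exec_start@1 write@3
I1 add r4: issue@2 deps=(None,None) exec_start@2 write@5
I2 add r4: issue@3 deps=(None,None) exec_start@3 write@5
I3 add r2: issue@4 deps=(None,None) exec_start@4 write@5
I4 add r1: issue@5 deps=(2,None) exec_start@5 write@7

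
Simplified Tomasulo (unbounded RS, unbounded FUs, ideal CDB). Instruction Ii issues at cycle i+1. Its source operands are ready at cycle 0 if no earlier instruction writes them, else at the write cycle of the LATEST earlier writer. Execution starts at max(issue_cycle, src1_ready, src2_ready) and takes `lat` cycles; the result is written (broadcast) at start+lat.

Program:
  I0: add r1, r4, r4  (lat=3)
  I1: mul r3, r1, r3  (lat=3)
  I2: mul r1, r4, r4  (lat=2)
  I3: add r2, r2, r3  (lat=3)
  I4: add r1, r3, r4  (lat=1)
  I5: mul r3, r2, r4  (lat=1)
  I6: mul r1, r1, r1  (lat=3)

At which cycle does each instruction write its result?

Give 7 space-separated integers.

Answer: 4 7 5 10 8 11 11

Derivation:
I0 add r1: issue@1 deps=(None,None) exec_start@1 write@4
I1 mul r3: issue@2 deps=(0,None) exec_start@4 write@7
I2 mul r1: issue@3 deps=(None,None) exec_start@3 write@5
I3 add r2: issue@4 deps=(None,1) exec_start@7 write@10
I4 add r1: issue@5 deps=(1,None) exec_start@7 write@8
I5 mul r3: issue@6 deps=(3,None) exec_start@10 write@11
I6 mul r1: issue@7 deps=(4,4) exec_start@8 write@11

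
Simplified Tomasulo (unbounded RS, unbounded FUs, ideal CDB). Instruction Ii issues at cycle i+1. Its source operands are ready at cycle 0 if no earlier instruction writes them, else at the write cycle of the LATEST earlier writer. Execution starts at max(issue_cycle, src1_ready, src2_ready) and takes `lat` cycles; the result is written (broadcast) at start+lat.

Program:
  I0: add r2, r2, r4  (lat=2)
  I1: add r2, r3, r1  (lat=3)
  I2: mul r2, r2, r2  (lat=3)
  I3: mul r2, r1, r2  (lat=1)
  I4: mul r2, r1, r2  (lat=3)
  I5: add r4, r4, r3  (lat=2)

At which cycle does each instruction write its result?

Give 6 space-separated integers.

I0 add r2: issue@1 deps=(None,None) exec_start@1 write@3
I1 add r2: issue@2 deps=(None,None) exec_start@2 write@5
I2 mul r2: issue@3 deps=(1,1) exec_start@5 write@8
I3 mul r2: issue@4 deps=(None,2) exec_start@8 write@9
I4 mul r2: issue@5 deps=(None,3) exec_start@9 write@12
I5 add r4: issue@6 deps=(None,None) exec_start@6 write@8

Answer: 3 5 8 9 12 8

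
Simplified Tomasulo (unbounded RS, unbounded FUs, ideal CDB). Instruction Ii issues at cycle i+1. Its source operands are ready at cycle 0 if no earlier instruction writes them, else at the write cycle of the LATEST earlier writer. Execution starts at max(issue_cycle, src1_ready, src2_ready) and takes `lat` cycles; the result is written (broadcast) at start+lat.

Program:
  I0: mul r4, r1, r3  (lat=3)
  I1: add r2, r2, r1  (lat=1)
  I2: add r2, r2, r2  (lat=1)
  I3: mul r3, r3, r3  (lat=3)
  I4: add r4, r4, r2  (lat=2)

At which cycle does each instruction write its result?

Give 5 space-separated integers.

Answer: 4 3 4 7 7

Derivation:
I0 mul r4: issue@1 deps=(None,None) exec_start@1 write@4
I1 add r2: issue@2 deps=(None,None) exec_start@2 write@3
I2 add r2: issue@3 deps=(1,1) exec_start@3 write@4
I3 mul r3: issue@4 deps=(None,None) exec_start@4 write@7
I4 add r4: issue@5 deps=(0,2) exec_start@5 write@7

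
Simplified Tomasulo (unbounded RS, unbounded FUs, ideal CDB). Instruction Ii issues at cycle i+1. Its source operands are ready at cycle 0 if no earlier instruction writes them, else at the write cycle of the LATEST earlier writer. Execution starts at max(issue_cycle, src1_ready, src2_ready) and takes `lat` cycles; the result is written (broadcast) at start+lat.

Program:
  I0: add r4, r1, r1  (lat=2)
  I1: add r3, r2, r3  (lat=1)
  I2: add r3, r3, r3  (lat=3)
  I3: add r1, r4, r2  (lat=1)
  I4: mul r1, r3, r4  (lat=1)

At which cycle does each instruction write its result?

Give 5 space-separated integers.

Answer: 3 3 6 5 7

Derivation:
I0 add r4: issue@1 deps=(None,None) exec_start@1 write@3
I1 add r3: issue@2 deps=(None,None) exec_start@2 write@3
I2 add r3: issue@3 deps=(1,1) exec_start@3 write@6
I3 add r1: issue@4 deps=(0,None) exec_start@4 write@5
I4 mul r1: issue@5 deps=(2,0) exec_start@6 write@7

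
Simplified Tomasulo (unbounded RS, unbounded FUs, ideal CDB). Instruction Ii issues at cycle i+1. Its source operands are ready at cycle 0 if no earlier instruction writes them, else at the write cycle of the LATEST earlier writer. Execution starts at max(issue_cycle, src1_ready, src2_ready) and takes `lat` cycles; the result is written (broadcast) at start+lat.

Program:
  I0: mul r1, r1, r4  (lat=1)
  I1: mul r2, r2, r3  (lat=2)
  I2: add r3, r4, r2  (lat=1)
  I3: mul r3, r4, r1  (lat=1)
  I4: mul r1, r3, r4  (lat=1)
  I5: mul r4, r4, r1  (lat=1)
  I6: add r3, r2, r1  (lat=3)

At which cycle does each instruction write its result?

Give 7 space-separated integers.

Answer: 2 4 5 5 6 7 10

Derivation:
I0 mul r1: issue@1 deps=(None,None) exec_start@1 write@2
I1 mul r2: issue@2 deps=(None,None) exec_start@2 write@4
I2 add r3: issue@3 deps=(None,1) exec_start@4 write@5
I3 mul r3: issue@4 deps=(None,0) exec_start@4 write@5
I4 mul r1: issue@5 deps=(3,None) exec_start@5 write@6
I5 mul r4: issue@6 deps=(None,4) exec_start@6 write@7
I6 add r3: issue@7 deps=(1,4) exec_start@7 write@10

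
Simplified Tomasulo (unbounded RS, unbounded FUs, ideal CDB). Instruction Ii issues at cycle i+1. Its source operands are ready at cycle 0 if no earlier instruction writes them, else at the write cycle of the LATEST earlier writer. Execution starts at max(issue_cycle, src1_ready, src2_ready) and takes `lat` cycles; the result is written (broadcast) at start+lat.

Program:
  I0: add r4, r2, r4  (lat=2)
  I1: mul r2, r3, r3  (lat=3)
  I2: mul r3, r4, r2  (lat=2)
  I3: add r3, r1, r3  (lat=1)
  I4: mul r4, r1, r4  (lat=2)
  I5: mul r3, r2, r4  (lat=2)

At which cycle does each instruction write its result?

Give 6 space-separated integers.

Answer: 3 5 7 8 7 9

Derivation:
I0 add r4: issue@1 deps=(None,None) exec_start@1 write@3
I1 mul r2: issue@2 deps=(None,None) exec_start@2 write@5
I2 mul r3: issue@3 deps=(0,1) exec_start@5 write@7
I3 add r3: issue@4 deps=(None,2) exec_start@7 write@8
I4 mul r4: issue@5 deps=(None,0) exec_start@5 write@7
I5 mul r3: issue@6 deps=(1,4) exec_start@7 write@9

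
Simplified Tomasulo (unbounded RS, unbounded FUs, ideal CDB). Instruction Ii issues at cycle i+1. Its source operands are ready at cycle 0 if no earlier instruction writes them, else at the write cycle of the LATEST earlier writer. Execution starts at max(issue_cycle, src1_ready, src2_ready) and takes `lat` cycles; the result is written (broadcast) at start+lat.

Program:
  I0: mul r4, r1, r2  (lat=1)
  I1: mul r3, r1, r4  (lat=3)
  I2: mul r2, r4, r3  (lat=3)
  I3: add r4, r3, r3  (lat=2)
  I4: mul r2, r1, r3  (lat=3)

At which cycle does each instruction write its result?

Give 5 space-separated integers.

Answer: 2 5 8 7 8

Derivation:
I0 mul r4: issue@1 deps=(None,None) exec_start@1 write@2
I1 mul r3: issue@2 deps=(None,0) exec_start@2 write@5
I2 mul r2: issue@3 deps=(0,1) exec_start@5 write@8
I3 add r4: issue@4 deps=(1,1) exec_start@5 write@7
I4 mul r2: issue@5 deps=(None,1) exec_start@5 write@8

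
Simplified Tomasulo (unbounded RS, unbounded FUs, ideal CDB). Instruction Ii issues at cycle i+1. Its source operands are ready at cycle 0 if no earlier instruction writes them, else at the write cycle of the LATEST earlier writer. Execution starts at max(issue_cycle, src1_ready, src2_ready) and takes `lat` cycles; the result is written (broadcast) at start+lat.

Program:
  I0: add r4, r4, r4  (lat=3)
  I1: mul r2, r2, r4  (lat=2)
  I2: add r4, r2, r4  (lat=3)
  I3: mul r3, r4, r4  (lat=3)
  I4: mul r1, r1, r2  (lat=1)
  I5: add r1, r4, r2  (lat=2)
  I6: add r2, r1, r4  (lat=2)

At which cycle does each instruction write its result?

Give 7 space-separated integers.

I0 add r4: issue@1 deps=(None,None) exec_start@1 write@4
I1 mul r2: issue@2 deps=(None,0) exec_start@4 write@6
I2 add r4: issue@3 deps=(1,0) exec_start@6 write@9
I3 mul r3: issue@4 deps=(2,2) exec_start@9 write@12
I4 mul r1: issue@5 deps=(None,1) exec_start@6 write@7
I5 add r1: issue@6 deps=(2,1) exec_start@9 write@11
I6 add r2: issue@7 deps=(5,2) exec_start@11 write@13

Answer: 4 6 9 12 7 11 13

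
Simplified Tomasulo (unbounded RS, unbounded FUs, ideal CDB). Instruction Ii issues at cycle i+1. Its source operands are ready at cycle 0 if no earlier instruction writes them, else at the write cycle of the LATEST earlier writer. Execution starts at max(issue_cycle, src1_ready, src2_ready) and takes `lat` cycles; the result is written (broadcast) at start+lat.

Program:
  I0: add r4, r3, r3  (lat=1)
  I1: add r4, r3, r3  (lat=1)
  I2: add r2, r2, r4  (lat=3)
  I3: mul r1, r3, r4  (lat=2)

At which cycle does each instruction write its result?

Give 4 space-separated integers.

Answer: 2 3 6 6

Derivation:
I0 add r4: issue@1 deps=(None,None) exec_start@1 write@2
I1 add r4: issue@2 deps=(None,None) exec_start@2 write@3
I2 add r2: issue@3 deps=(None,1) exec_start@3 write@6
I3 mul r1: issue@4 deps=(None,1) exec_start@4 write@6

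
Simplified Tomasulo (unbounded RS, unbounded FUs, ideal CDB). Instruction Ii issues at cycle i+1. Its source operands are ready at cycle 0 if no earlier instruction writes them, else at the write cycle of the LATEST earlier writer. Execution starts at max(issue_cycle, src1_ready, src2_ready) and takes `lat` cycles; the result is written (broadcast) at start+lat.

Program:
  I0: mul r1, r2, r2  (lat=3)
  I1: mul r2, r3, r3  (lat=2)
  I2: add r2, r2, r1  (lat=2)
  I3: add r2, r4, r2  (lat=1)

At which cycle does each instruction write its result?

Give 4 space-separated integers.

I0 mul r1: issue@1 deps=(None,None) exec_start@1 write@4
I1 mul r2: issue@2 deps=(None,None) exec_start@2 write@4
I2 add r2: issue@3 deps=(1,0) exec_start@4 write@6
I3 add r2: issue@4 deps=(None,2) exec_start@6 write@7

Answer: 4 4 6 7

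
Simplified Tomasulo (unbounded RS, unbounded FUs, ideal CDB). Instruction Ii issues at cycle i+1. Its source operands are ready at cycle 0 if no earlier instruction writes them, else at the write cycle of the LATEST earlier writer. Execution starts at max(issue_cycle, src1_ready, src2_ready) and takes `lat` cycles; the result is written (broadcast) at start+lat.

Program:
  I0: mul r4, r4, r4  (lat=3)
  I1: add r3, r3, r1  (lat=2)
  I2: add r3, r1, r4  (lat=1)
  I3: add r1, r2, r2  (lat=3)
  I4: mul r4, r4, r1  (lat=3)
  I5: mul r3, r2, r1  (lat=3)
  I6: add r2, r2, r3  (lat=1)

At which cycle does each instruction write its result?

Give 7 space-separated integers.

I0 mul r4: issue@1 deps=(None,None) exec_start@1 write@4
I1 add r3: issue@2 deps=(None,None) exec_start@2 write@4
I2 add r3: issue@3 deps=(None,0) exec_start@4 write@5
I3 add r1: issue@4 deps=(None,None) exec_start@4 write@7
I4 mul r4: issue@5 deps=(0,3) exec_start@7 write@10
I5 mul r3: issue@6 deps=(None,3) exec_start@7 write@10
I6 add r2: issue@7 deps=(None,5) exec_start@10 write@11

Answer: 4 4 5 7 10 10 11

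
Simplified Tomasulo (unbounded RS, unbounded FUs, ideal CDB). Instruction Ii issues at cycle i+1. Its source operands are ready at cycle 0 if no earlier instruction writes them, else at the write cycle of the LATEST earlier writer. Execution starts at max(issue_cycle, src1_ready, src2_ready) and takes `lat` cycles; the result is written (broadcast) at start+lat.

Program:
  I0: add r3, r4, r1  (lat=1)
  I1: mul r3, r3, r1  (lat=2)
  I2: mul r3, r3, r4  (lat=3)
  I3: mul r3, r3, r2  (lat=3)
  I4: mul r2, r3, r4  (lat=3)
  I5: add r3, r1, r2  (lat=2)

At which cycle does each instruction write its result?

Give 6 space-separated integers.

I0 add r3: issue@1 deps=(None,None) exec_start@1 write@2
I1 mul r3: issue@2 deps=(0,None) exec_start@2 write@4
I2 mul r3: issue@3 deps=(1,None) exec_start@4 write@7
I3 mul r3: issue@4 deps=(2,None) exec_start@7 write@10
I4 mul r2: issue@5 deps=(3,None) exec_start@10 write@13
I5 add r3: issue@6 deps=(None,4) exec_start@13 write@15

Answer: 2 4 7 10 13 15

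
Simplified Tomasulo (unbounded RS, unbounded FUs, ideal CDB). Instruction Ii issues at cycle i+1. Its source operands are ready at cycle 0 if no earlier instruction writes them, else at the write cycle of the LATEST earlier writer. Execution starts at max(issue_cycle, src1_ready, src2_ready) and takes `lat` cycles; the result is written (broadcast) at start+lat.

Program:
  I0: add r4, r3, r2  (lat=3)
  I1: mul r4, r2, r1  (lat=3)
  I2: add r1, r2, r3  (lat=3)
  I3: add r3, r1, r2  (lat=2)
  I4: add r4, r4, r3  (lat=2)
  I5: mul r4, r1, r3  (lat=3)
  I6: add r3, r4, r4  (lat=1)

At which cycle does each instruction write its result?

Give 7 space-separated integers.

Answer: 4 5 6 8 10 11 12

Derivation:
I0 add r4: issue@1 deps=(None,None) exec_start@1 write@4
I1 mul r4: issue@2 deps=(None,None) exec_start@2 write@5
I2 add r1: issue@3 deps=(None,None) exec_start@3 write@6
I3 add r3: issue@4 deps=(2,None) exec_start@6 write@8
I4 add r4: issue@5 deps=(1,3) exec_start@8 write@10
I5 mul r4: issue@6 deps=(2,3) exec_start@8 write@11
I6 add r3: issue@7 deps=(5,5) exec_start@11 write@12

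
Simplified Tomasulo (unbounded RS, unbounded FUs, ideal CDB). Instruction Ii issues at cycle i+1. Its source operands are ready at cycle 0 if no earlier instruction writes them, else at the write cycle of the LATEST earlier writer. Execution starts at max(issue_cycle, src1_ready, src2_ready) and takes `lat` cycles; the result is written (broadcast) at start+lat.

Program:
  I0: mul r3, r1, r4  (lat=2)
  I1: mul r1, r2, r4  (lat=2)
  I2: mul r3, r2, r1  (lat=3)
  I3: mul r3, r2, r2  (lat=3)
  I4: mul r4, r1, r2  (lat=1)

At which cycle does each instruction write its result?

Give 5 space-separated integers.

Answer: 3 4 7 7 6

Derivation:
I0 mul r3: issue@1 deps=(None,None) exec_start@1 write@3
I1 mul r1: issue@2 deps=(None,None) exec_start@2 write@4
I2 mul r3: issue@3 deps=(None,1) exec_start@4 write@7
I3 mul r3: issue@4 deps=(None,None) exec_start@4 write@7
I4 mul r4: issue@5 deps=(1,None) exec_start@5 write@6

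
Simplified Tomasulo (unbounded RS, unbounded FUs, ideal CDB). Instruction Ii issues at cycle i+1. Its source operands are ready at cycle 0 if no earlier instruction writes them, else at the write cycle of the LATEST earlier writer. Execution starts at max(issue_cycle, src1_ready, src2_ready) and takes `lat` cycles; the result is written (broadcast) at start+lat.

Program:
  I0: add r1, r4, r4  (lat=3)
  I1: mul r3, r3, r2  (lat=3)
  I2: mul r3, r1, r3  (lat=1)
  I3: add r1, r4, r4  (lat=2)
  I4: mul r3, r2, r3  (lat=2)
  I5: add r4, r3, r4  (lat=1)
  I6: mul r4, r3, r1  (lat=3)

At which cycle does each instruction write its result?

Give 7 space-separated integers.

I0 add r1: issue@1 deps=(None,None) exec_start@1 write@4
I1 mul r3: issue@2 deps=(None,None) exec_start@2 write@5
I2 mul r3: issue@3 deps=(0,1) exec_start@5 write@6
I3 add r1: issue@4 deps=(None,None) exec_start@4 write@6
I4 mul r3: issue@5 deps=(None,2) exec_start@6 write@8
I5 add r4: issue@6 deps=(4,None) exec_start@8 write@9
I6 mul r4: issue@7 deps=(4,3) exec_start@8 write@11

Answer: 4 5 6 6 8 9 11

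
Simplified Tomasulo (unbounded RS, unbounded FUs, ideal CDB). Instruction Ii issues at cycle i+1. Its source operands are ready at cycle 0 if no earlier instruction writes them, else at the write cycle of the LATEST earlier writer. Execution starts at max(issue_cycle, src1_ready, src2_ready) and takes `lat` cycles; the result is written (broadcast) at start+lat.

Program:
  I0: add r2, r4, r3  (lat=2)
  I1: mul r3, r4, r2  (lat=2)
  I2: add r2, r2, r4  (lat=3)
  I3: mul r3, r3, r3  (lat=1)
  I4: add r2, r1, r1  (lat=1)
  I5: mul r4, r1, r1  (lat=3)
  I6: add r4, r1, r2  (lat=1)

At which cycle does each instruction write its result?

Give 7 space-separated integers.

I0 add r2: issue@1 deps=(None,None) exec_start@1 write@3
I1 mul r3: issue@2 deps=(None,0) exec_start@3 write@5
I2 add r2: issue@3 deps=(0,None) exec_start@3 write@6
I3 mul r3: issue@4 deps=(1,1) exec_start@5 write@6
I4 add r2: issue@5 deps=(None,None) exec_start@5 write@6
I5 mul r4: issue@6 deps=(None,None) exec_start@6 write@9
I6 add r4: issue@7 deps=(None,4) exec_start@7 write@8

Answer: 3 5 6 6 6 9 8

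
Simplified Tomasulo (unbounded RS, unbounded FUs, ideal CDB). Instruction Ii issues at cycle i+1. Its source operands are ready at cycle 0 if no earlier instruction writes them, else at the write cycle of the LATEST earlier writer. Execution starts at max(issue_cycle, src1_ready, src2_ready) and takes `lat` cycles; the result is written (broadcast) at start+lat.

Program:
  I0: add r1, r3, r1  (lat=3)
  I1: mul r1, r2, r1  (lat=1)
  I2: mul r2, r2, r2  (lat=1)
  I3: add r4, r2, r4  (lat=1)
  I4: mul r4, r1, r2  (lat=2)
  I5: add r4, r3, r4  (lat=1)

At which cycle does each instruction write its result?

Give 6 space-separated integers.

Answer: 4 5 4 5 7 8

Derivation:
I0 add r1: issue@1 deps=(None,None) exec_start@1 write@4
I1 mul r1: issue@2 deps=(None,0) exec_start@4 write@5
I2 mul r2: issue@3 deps=(None,None) exec_start@3 write@4
I3 add r4: issue@4 deps=(2,None) exec_start@4 write@5
I4 mul r4: issue@5 deps=(1,2) exec_start@5 write@7
I5 add r4: issue@6 deps=(None,4) exec_start@7 write@8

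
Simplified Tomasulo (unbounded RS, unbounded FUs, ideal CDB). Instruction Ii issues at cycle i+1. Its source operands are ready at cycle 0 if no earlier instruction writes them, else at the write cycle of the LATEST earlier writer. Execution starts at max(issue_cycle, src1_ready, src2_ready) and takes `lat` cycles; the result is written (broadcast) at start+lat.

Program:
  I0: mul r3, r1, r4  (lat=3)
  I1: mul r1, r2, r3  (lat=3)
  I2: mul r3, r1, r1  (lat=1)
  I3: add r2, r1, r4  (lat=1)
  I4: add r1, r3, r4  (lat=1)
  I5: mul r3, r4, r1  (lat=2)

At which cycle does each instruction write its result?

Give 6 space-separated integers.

I0 mul r3: issue@1 deps=(None,None) exec_start@1 write@4
I1 mul r1: issue@2 deps=(None,0) exec_start@4 write@7
I2 mul r3: issue@3 deps=(1,1) exec_start@7 write@8
I3 add r2: issue@4 deps=(1,None) exec_start@7 write@8
I4 add r1: issue@5 deps=(2,None) exec_start@8 write@9
I5 mul r3: issue@6 deps=(None,4) exec_start@9 write@11

Answer: 4 7 8 8 9 11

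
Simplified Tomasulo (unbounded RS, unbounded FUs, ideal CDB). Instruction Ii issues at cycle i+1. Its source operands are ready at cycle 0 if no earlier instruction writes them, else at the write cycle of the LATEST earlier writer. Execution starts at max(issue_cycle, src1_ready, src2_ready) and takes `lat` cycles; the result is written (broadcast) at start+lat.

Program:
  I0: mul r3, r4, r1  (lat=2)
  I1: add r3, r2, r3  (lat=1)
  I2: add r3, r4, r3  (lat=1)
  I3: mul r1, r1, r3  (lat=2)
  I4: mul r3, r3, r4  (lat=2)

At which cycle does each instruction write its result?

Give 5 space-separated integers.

Answer: 3 4 5 7 7

Derivation:
I0 mul r3: issue@1 deps=(None,None) exec_start@1 write@3
I1 add r3: issue@2 deps=(None,0) exec_start@3 write@4
I2 add r3: issue@3 deps=(None,1) exec_start@4 write@5
I3 mul r1: issue@4 deps=(None,2) exec_start@5 write@7
I4 mul r3: issue@5 deps=(2,None) exec_start@5 write@7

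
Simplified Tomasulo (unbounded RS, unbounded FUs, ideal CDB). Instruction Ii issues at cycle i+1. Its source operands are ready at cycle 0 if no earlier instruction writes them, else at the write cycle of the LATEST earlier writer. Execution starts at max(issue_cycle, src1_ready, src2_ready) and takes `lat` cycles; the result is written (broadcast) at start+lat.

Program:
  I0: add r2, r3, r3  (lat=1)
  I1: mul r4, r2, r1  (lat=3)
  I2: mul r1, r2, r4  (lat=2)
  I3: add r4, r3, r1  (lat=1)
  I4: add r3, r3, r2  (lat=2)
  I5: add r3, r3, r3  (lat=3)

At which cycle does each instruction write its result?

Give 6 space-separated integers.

Answer: 2 5 7 8 7 10

Derivation:
I0 add r2: issue@1 deps=(None,None) exec_start@1 write@2
I1 mul r4: issue@2 deps=(0,None) exec_start@2 write@5
I2 mul r1: issue@3 deps=(0,1) exec_start@5 write@7
I3 add r4: issue@4 deps=(None,2) exec_start@7 write@8
I4 add r3: issue@5 deps=(None,0) exec_start@5 write@7
I5 add r3: issue@6 deps=(4,4) exec_start@7 write@10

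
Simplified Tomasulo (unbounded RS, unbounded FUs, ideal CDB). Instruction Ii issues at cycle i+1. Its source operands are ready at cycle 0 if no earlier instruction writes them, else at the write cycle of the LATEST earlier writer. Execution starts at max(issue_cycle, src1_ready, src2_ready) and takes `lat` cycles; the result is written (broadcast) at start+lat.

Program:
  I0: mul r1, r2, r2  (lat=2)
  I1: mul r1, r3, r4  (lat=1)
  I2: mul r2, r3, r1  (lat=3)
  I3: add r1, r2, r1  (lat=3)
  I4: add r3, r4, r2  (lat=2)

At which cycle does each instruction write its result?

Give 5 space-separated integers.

Answer: 3 3 6 9 8

Derivation:
I0 mul r1: issue@1 deps=(None,None) exec_start@1 write@3
I1 mul r1: issue@2 deps=(None,None) exec_start@2 write@3
I2 mul r2: issue@3 deps=(None,1) exec_start@3 write@6
I3 add r1: issue@4 deps=(2,1) exec_start@6 write@9
I4 add r3: issue@5 deps=(None,2) exec_start@6 write@8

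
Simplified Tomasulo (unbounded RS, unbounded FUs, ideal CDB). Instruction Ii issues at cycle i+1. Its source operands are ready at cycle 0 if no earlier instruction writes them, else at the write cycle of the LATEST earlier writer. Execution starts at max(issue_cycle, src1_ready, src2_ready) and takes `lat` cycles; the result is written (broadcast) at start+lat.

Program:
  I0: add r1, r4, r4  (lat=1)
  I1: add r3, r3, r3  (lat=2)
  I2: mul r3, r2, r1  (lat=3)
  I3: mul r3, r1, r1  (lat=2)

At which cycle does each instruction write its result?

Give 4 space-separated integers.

Answer: 2 4 6 6

Derivation:
I0 add r1: issue@1 deps=(None,None) exec_start@1 write@2
I1 add r3: issue@2 deps=(None,None) exec_start@2 write@4
I2 mul r3: issue@3 deps=(None,0) exec_start@3 write@6
I3 mul r3: issue@4 deps=(0,0) exec_start@4 write@6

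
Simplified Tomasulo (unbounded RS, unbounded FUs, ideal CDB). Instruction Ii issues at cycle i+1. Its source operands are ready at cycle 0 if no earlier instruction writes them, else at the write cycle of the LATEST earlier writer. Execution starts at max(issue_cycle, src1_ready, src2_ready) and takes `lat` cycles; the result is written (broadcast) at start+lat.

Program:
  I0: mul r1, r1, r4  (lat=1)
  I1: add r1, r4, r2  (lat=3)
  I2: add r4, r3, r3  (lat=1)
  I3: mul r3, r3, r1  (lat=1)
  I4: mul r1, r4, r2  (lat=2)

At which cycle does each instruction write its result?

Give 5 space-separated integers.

I0 mul r1: issue@1 deps=(None,None) exec_start@1 write@2
I1 add r1: issue@2 deps=(None,None) exec_start@2 write@5
I2 add r4: issue@3 deps=(None,None) exec_start@3 write@4
I3 mul r3: issue@4 deps=(None,1) exec_start@5 write@6
I4 mul r1: issue@5 deps=(2,None) exec_start@5 write@7

Answer: 2 5 4 6 7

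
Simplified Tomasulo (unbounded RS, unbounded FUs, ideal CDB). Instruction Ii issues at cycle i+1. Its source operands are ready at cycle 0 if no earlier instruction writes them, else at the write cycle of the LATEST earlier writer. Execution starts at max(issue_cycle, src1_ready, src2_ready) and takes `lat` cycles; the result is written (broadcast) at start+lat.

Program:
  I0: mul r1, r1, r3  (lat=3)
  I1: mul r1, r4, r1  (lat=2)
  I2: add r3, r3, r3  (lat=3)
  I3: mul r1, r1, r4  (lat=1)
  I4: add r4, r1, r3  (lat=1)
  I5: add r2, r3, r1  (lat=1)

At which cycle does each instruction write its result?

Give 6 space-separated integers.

Answer: 4 6 6 7 8 8

Derivation:
I0 mul r1: issue@1 deps=(None,None) exec_start@1 write@4
I1 mul r1: issue@2 deps=(None,0) exec_start@4 write@6
I2 add r3: issue@3 deps=(None,None) exec_start@3 write@6
I3 mul r1: issue@4 deps=(1,None) exec_start@6 write@7
I4 add r4: issue@5 deps=(3,2) exec_start@7 write@8
I5 add r2: issue@6 deps=(2,3) exec_start@7 write@8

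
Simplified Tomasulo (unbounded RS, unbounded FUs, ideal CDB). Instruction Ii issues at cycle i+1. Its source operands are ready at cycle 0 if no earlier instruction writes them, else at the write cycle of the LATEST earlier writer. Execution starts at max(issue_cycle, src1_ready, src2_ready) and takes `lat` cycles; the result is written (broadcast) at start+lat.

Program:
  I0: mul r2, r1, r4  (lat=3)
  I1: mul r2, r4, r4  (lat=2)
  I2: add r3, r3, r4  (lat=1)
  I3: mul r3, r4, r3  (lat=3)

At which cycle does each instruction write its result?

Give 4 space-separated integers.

I0 mul r2: issue@1 deps=(None,None) exec_start@1 write@4
I1 mul r2: issue@2 deps=(None,None) exec_start@2 write@4
I2 add r3: issue@3 deps=(None,None) exec_start@3 write@4
I3 mul r3: issue@4 deps=(None,2) exec_start@4 write@7

Answer: 4 4 4 7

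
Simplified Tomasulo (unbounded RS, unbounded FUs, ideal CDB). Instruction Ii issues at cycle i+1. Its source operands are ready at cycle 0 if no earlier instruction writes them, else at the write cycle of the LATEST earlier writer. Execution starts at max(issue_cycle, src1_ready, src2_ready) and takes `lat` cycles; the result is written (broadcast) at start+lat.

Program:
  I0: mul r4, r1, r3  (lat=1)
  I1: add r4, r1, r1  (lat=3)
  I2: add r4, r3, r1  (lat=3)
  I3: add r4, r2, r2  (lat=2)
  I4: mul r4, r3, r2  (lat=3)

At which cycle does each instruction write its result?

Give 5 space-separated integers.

Answer: 2 5 6 6 8

Derivation:
I0 mul r4: issue@1 deps=(None,None) exec_start@1 write@2
I1 add r4: issue@2 deps=(None,None) exec_start@2 write@5
I2 add r4: issue@3 deps=(None,None) exec_start@3 write@6
I3 add r4: issue@4 deps=(None,None) exec_start@4 write@6
I4 mul r4: issue@5 deps=(None,None) exec_start@5 write@8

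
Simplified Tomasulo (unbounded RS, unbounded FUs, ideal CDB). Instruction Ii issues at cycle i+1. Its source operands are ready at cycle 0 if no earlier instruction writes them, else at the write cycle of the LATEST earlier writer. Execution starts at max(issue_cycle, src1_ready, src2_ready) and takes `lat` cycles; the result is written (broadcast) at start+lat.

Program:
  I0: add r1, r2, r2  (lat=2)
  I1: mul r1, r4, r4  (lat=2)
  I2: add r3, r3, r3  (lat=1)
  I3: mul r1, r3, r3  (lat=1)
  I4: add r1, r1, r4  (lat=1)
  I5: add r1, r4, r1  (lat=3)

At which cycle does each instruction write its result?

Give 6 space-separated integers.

I0 add r1: issue@1 deps=(None,None) exec_start@1 write@3
I1 mul r1: issue@2 deps=(None,None) exec_start@2 write@4
I2 add r3: issue@3 deps=(None,None) exec_start@3 write@4
I3 mul r1: issue@4 deps=(2,2) exec_start@4 write@5
I4 add r1: issue@5 deps=(3,None) exec_start@5 write@6
I5 add r1: issue@6 deps=(None,4) exec_start@6 write@9

Answer: 3 4 4 5 6 9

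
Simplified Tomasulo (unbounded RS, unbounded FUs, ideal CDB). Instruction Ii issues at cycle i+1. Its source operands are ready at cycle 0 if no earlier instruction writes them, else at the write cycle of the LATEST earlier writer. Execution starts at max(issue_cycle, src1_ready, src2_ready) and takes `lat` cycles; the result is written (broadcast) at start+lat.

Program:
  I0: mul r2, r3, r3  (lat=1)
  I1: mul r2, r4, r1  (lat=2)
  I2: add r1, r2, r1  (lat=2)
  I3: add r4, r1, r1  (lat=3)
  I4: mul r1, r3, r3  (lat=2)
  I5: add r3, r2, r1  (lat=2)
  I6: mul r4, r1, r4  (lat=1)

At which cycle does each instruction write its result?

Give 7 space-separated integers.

I0 mul r2: issue@1 deps=(None,None) exec_start@1 write@2
I1 mul r2: issue@2 deps=(None,None) exec_start@2 write@4
I2 add r1: issue@3 deps=(1,None) exec_start@4 write@6
I3 add r4: issue@4 deps=(2,2) exec_start@6 write@9
I4 mul r1: issue@5 deps=(None,None) exec_start@5 write@7
I5 add r3: issue@6 deps=(1,4) exec_start@7 write@9
I6 mul r4: issue@7 deps=(4,3) exec_start@9 write@10

Answer: 2 4 6 9 7 9 10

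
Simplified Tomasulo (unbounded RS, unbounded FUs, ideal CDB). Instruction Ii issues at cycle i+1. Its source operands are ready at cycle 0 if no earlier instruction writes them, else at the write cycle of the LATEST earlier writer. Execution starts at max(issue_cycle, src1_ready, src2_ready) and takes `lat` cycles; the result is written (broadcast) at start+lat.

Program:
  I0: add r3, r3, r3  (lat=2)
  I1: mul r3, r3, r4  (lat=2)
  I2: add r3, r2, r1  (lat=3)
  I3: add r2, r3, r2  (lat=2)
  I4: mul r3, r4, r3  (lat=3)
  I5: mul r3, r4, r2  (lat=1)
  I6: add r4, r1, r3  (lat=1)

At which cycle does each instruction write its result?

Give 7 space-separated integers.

I0 add r3: issue@1 deps=(None,None) exec_start@1 write@3
I1 mul r3: issue@2 deps=(0,None) exec_start@3 write@5
I2 add r3: issue@3 deps=(None,None) exec_start@3 write@6
I3 add r2: issue@4 deps=(2,None) exec_start@6 write@8
I4 mul r3: issue@5 deps=(None,2) exec_start@6 write@9
I5 mul r3: issue@6 deps=(None,3) exec_start@8 write@9
I6 add r4: issue@7 deps=(None,5) exec_start@9 write@10

Answer: 3 5 6 8 9 9 10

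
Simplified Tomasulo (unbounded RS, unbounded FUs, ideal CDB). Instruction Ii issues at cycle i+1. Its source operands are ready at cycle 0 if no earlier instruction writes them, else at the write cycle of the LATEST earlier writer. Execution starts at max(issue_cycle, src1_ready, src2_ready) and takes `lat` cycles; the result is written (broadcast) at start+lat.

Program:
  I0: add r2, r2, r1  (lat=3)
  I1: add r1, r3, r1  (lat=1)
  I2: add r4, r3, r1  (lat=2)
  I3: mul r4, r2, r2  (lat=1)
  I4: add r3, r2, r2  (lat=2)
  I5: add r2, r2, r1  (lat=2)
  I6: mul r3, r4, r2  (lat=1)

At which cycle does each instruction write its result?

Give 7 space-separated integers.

I0 add r2: issue@1 deps=(None,None) exec_start@1 write@4
I1 add r1: issue@2 deps=(None,None) exec_start@2 write@3
I2 add r4: issue@3 deps=(None,1) exec_start@3 write@5
I3 mul r4: issue@4 deps=(0,0) exec_start@4 write@5
I4 add r3: issue@5 deps=(0,0) exec_start@5 write@7
I5 add r2: issue@6 deps=(0,1) exec_start@6 write@8
I6 mul r3: issue@7 deps=(3,5) exec_start@8 write@9

Answer: 4 3 5 5 7 8 9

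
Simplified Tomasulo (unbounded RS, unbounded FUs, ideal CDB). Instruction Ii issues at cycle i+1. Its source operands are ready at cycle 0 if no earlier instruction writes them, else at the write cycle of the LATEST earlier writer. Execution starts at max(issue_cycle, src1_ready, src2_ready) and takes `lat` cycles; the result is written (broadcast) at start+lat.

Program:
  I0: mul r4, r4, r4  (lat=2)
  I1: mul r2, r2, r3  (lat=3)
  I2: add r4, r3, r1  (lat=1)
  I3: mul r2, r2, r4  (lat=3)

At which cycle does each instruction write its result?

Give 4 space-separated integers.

Answer: 3 5 4 8

Derivation:
I0 mul r4: issue@1 deps=(None,None) exec_start@1 write@3
I1 mul r2: issue@2 deps=(None,None) exec_start@2 write@5
I2 add r4: issue@3 deps=(None,None) exec_start@3 write@4
I3 mul r2: issue@4 deps=(1,2) exec_start@5 write@8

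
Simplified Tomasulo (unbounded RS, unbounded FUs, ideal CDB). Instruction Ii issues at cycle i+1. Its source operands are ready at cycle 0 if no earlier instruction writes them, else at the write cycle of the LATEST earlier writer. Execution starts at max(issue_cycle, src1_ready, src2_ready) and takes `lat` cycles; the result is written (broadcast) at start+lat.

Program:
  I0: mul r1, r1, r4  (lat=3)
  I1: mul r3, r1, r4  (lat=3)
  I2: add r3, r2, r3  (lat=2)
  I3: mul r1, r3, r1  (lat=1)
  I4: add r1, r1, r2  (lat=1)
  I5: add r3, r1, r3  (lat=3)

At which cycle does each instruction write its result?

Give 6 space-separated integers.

I0 mul r1: issue@1 deps=(None,None) exec_start@1 write@4
I1 mul r3: issue@2 deps=(0,None) exec_start@4 write@7
I2 add r3: issue@3 deps=(None,1) exec_start@7 write@9
I3 mul r1: issue@4 deps=(2,0) exec_start@9 write@10
I4 add r1: issue@5 deps=(3,None) exec_start@10 write@11
I5 add r3: issue@6 deps=(4,2) exec_start@11 write@14

Answer: 4 7 9 10 11 14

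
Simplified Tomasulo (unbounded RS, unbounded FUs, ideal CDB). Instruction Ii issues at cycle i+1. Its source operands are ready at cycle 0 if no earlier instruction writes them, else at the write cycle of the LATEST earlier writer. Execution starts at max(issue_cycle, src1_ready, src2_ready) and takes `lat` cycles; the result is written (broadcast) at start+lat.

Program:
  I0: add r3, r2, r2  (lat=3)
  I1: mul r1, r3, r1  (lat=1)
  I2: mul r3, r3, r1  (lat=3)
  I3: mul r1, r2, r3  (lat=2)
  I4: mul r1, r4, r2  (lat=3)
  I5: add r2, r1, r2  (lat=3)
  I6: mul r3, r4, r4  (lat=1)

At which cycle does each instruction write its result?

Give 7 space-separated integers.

Answer: 4 5 8 10 8 11 8

Derivation:
I0 add r3: issue@1 deps=(None,None) exec_start@1 write@4
I1 mul r1: issue@2 deps=(0,None) exec_start@4 write@5
I2 mul r3: issue@3 deps=(0,1) exec_start@5 write@8
I3 mul r1: issue@4 deps=(None,2) exec_start@8 write@10
I4 mul r1: issue@5 deps=(None,None) exec_start@5 write@8
I5 add r2: issue@6 deps=(4,None) exec_start@8 write@11
I6 mul r3: issue@7 deps=(None,None) exec_start@7 write@8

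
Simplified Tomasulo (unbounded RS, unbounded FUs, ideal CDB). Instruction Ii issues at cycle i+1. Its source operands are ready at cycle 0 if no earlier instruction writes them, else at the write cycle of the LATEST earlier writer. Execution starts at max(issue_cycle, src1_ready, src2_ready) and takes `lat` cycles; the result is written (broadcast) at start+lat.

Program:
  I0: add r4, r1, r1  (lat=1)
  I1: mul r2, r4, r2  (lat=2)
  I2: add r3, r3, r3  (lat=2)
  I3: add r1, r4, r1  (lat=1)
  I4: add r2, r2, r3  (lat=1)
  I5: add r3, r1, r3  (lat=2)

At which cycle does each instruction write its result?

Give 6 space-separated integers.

I0 add r4: issue@1 deps=(None,None) exec_start@1 write@2
I1 mul r2: issue@2 deps=(0,None) exec_start@2 write@4
I2 add r3: issue@3 deps=(None,None) exec_start@3 write@5
I3 add r1: issue@4 deps=(0,None) exec_start@4 write@5
I4 add r2: issue@5 deps=(1,2) exec_start@5 write@6
I5 add r3: issue@6 deps=(3,2) exec_start@6 write@8

Answer: 2 4 5 5 6 8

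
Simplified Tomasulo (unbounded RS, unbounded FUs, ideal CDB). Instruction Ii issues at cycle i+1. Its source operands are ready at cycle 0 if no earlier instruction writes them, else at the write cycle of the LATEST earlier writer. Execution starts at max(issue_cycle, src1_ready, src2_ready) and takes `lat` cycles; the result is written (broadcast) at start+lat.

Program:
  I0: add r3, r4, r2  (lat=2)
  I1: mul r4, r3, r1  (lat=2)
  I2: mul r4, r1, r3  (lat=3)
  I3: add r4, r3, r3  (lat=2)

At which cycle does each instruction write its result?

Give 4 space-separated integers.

I0 add r3: issue@1 deps=(None,None) exec_start@1 write@3
I1 mul r4: issue@2 deps=(0,None) exec_start@3 write@5
I2 mul r4: issue@3 deps=(None,0) exec_start@3 write@6
I3 add r4: issue@4 deps=(0,0) exec_start@4 write@6

Answer: 3 5 6 6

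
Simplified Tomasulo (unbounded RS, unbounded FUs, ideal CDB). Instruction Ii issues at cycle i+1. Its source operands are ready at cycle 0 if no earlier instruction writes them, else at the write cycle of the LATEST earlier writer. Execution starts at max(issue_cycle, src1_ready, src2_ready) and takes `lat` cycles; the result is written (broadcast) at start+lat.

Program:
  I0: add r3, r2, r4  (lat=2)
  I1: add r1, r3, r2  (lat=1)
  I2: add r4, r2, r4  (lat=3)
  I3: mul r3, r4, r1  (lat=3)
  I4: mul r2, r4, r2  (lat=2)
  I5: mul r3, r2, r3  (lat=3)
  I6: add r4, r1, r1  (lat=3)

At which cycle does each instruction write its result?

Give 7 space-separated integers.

I0 add r3: issue@1 deps=(None,None) exec_start@1 write@3
I1 add r1: issue@2 deps=(0,None) exec_start@3 write@4
I2 add r4: issue@3 deps=(None,None) exec_start@3 write@6
I3 mul r3: issue@4 deps=(2,1) exec_start@6 write@9
I4 mul r2: issue@5 deps=(2,None) exec_start@6 write@8
I5 mul r3: issue@6 deps=(4,3) exec_start@9 write@12
I6 add r4: issue@7 deps=(1,1) exec_start@7 write@10

Answer: 3 4 6 9 8 12 10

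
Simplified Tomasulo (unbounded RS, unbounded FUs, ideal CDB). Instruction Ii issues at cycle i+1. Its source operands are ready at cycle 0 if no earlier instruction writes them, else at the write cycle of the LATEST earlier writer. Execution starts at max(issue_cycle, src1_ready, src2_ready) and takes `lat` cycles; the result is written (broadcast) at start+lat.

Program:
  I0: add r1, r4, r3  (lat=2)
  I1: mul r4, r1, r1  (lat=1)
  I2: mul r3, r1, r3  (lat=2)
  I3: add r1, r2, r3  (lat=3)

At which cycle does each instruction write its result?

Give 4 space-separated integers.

I0 add r1: issue@1 deps=(None,None) exec_start@1 write@3
I1 mul r4: issue@2 deps=(0,0) exec_start@3 write@4
I2 mul r3: issue@3 deps=(0,None) exec_start@3 write@5
I3 add r1: issue@4 deps=(None,2) exec_start@5 write@8

Answer: 3 4 5 8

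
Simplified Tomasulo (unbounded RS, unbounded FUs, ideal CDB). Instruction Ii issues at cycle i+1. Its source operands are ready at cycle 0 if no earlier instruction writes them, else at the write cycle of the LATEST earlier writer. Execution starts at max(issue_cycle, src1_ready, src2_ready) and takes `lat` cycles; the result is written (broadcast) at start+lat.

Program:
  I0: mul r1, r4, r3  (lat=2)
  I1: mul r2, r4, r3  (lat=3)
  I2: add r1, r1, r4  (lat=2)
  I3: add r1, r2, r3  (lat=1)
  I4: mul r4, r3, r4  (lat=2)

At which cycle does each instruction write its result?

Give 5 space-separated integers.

Answer: 3 5 5 6 7

Derivation:
I0 mul r1: issue@1 deps=(None,None) exec_start@1 write@3
I1 mul r2: issue@2 deps=(None,None) exec_start@2 write@5
I2 add r1: issue@3 deps=(0,None) exec_start@3 write@5
I3 add r1: issue@4 deps=(1,None) exec_start@5 write@6
I4 mul r4: issue@5 deps=(None,None) exec_start@5 write@7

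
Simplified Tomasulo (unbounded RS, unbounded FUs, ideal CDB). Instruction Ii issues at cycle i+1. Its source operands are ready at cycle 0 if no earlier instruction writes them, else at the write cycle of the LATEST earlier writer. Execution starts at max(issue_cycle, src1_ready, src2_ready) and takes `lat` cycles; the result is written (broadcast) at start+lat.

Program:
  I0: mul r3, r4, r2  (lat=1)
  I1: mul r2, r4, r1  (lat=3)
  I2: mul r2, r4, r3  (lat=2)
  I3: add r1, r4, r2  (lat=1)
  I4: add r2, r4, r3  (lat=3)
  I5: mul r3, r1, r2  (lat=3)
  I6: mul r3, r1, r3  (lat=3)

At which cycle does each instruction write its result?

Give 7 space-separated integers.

I0 mul r3: issue@1 deps=(None,None) exec_start@1 write@2
I1 mul r2: issue@2 deps=(None,None) exec_start@2 write@5
I2 mul r2: issue@3 deps=(None,0) exec_start@3 write@5
I3 add r1: issue@4 deps=(None,2) exec_start@5 write@6
I4 add r2: issue@5 deps=(None,0) exec_start@5 write@8
I5 mul r3: issue@6 deps=(3,4) exec_start@8 write@11
I6 mul r3: issue@7 deps=(3,5) exec_start@11 write@14

Answer: 2 5 5 6 8 11 14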